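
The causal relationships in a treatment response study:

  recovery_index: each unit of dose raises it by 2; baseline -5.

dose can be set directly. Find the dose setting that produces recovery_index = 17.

dose = 11

Solve 2*dose - 5 = 17: dose = (17 + 5) / 2 = 11.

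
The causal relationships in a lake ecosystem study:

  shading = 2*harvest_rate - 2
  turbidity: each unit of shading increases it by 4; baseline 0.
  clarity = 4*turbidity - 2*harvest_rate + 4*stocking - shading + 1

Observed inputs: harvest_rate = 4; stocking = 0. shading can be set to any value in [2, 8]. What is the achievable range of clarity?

Intervening on shading fixes its value directly, overriding its dependence on harvest_rate.
Substituting into the clarity equation gives clarity = 15*shading - 7.
Linear in shading, so extremes are at the endpoints: shading = 2 gives clarity = 23; shading = 8 gives clarity = 113.

23 to 113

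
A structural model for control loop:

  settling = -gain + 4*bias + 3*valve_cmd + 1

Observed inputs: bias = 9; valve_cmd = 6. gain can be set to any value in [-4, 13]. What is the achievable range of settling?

Substituting into the settling equation gives settling = -gain + 55.
Linear in gain, so extremes are at the endpoints: gain = -4 gives settling = 59; gain = 13 gives settling = 42.

42 to 59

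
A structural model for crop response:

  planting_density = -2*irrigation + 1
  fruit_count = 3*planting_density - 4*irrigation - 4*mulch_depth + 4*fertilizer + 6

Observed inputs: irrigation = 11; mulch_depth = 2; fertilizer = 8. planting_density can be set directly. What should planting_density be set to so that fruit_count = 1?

Intervening on planting_density fixes its value directly, overriding its dependence on irrigation.
Substituting into the fruit_count equation gives fruit_count = 3*planting_density - 14.
Solve 3*planting_density - 14 = 1: planting_density = (1 + 14) / 3 = 5.

planting_density = 5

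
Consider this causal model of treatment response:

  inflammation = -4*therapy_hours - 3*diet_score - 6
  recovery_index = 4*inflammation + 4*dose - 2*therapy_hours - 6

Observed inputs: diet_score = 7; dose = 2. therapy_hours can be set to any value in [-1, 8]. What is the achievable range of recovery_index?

Substituting into the inflammation equation gives inflammation = -4*therapy_hours - 27.
Substituting into the recovery_index equation gives recovery_index = -18*therapy_hours - 106.
Linear in therapy_hours, so extremes are at the endpoints: therapy_hours = -1 gives recovery_index = -88; therapy_hours = 8 gives recovery_index = -250.

-250 to -88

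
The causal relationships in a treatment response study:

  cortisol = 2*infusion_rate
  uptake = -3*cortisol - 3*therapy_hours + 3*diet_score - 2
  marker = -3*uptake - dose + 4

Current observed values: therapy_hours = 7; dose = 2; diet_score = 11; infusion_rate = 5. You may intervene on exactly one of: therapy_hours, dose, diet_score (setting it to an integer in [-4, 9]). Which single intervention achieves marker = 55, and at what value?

set dose = 9

Intervening on therapy_hours: marker = 9*therapy_hours - 1. Reaching 55 requires therapy_hours = 56/9, not an integer.
Intervening on dose: with other inputs at their observed values, marker = -dose + 64. Solving for 55 gives dose = 9, within [-4, 9].
Intervening on diet_score: marker = -9*diet_score + 161. Reaching 55 requires diet_score = 106/9, not an integer.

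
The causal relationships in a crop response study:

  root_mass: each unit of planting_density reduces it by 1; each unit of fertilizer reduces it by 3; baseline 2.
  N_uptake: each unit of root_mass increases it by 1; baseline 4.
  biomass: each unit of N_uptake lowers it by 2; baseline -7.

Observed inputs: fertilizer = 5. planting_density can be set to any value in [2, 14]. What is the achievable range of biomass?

15 to 39

Substituting into the root_mass equation gives root_mass = -planting_density - 13.
Substituting into the N_uptake equation gives N_uptake = -planting_density - 9.
biomass becomes 2*planting_density + 11.
Linear in planting_density, so extremes are at the endpoints: planting_density = 2 gives biomass = 15; planting_density = 14 gives biomass = 39.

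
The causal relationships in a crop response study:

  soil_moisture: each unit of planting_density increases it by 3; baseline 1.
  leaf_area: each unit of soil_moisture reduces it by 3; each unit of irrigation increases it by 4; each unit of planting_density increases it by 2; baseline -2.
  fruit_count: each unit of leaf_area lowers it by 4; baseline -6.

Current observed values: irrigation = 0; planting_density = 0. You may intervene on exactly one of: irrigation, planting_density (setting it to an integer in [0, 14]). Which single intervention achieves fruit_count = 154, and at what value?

Intervening on irrigation: fruit_count = -16*irrigation + 14. Reaching 154 requires irrigation = -35/4, not an integer.
Intervening on planting_density: with other inputs at their observed values, fruit_count = 28*planting_density + 14. Solving for 154 gives planting_density = 5, within [0, 14].

set planting_density = 5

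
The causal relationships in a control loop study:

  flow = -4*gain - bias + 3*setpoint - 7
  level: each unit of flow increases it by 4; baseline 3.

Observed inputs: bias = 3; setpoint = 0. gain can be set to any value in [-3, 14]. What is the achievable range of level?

Substituting into the flow equation gives flow = -4*gain - 10.
Substituting into the level equation gives level = -16*gain - 37.
Linear in gain, so extremes are at the endpoints: gain = -3 gives level = 11; gain = 14 gives level = -261.

-261 to 11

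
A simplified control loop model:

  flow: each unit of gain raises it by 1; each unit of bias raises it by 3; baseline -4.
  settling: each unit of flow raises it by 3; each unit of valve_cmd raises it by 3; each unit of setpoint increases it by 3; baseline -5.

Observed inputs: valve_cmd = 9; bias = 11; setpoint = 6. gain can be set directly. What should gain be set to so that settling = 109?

Substituting into the flow equation gives flow = gain + 29.
Substituting into the settling equation gives settling = 3*gain + 127.
Solve 3*gain + 127 = 109: gain = (109 - 127) / 3 = -6.

gain = -6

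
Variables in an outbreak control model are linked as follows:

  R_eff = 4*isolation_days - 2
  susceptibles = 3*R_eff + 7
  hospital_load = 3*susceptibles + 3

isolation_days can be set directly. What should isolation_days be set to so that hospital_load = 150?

Substituting into the susceptibles equation gives susceptibles = 12*isolation_days + 1.
So hospital_load = 36*isolation_days + 6.
Solve 36*isolation_days + 6 = 150: isolation_days = (150 - 6) / 36 = 4.

isolation_days = 4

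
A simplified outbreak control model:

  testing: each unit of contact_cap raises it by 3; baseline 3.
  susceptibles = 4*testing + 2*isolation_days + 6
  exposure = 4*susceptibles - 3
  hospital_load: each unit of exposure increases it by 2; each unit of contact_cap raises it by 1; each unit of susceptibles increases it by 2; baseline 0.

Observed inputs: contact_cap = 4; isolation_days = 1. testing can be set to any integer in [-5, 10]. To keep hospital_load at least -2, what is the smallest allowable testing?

testing = -2

Intervening on testing fixes its value directly, overriding its dependence on contact_cap.
Substituting into the susceptibles equation gives susceptibles = 4*testing + 8.
This gives exposure = 16*testing + 29.
hospital_load becomes 40*testing + 78.
Require 40*testing + 78 ≥ -2, so testing ≥ -2.
The smallest integer in [-5, 10] satisfying this is -2.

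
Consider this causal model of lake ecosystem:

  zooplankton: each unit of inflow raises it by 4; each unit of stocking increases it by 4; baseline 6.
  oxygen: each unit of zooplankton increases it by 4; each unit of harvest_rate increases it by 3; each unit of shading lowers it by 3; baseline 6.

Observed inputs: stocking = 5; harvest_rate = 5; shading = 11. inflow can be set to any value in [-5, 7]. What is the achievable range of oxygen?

Substituting into the zooplankton equation gives zooplankton = 4*inflow + 26.
oxygen becomes 16*inflow + 92.
Linear in inflow, so extremes are at the endpoints: inflow = -5 gives oxygen = 12; inflow = 7 gives oxygen = 204.

12 to 204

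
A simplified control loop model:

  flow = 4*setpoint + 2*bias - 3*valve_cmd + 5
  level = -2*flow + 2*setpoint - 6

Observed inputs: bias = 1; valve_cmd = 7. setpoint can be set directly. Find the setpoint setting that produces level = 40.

Substituting into the flow equation gives flow = 4*setpoint - 14.
Substituting into the level equation gives level = -6*setpoint + 22.
Solve -6*setpoint + 22 = 40: setpoint = (40 - 22) / -6 = -3.

setpoint = -3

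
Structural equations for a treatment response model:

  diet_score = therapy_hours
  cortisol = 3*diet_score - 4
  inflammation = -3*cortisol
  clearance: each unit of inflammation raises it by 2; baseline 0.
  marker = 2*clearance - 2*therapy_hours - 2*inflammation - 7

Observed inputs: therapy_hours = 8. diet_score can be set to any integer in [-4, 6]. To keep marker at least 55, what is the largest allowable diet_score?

diet_score = -3

Intervening on diet_score fixes its value directly, overriding its dependence on therapy_hours.
Substituting into the inflammation equation gives inflammation = -9*diet_score + 12.
This gives clearance = -18*diet_score + 24.
Substituting into the marker equation gives marker = -18*diet_score + 1.
Require -18*diet_score + 1 ≥ 55, so diet_score ≤ -3.
The largest integer in [-4, 6] satisfying this is -3.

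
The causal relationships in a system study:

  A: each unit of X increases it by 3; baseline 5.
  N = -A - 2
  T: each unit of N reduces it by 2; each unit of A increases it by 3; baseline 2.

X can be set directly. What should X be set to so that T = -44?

Substituting into the N equation gives N = -3*X - 7.
This gives T = 15*X + 31.
Solve 15*X + 31 = -44: X = (-44 - 31) / 15 = -5.

X = -5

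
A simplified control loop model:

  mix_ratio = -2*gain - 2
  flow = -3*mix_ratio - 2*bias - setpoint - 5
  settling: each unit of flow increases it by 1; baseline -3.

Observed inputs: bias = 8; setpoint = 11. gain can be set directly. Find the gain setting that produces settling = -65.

Substituting into the flow equation gives flow = 6*gain - 26.
settling becomes 6*gain - 29.
Solve 6*gain - 29 = -65: gain = (-65 + 29) / 6 = -6.

gain = -6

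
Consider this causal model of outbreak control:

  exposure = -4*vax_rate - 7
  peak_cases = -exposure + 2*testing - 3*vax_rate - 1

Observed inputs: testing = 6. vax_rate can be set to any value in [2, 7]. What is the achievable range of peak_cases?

20 to 25

Substituting into the peak_cases equation gives peak_cases = vax_rate + 18.
Linear in vax_rate, so extremes are at the endpoints: vax_rate = 2 gives peak_cases = 20; vax_rate = 7 gives peak_cases = 25.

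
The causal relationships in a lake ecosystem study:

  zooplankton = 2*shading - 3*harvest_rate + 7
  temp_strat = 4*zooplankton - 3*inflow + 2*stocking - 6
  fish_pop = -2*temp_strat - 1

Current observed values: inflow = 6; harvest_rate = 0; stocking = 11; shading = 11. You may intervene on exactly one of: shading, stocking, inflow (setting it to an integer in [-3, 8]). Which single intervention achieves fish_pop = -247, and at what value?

set inflow = 3

Intervening on shading: fish_pop = -16*shading - 53. Reaching -247 requires shading = 97/8, not an integer.
Intervening on stocking: fish_pop = -4*stocking - 185. Reaching -247 requires stocking = 31/2, not an integer.
Intervening on inflow: with other inputs at their observed values, fish_pop = 6*inflow - 265. Solving for -247 gives inflow = 3, within [-3, 8].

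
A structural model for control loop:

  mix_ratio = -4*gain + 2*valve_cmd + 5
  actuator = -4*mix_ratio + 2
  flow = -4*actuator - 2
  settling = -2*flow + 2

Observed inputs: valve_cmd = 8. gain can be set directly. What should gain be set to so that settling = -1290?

Substituting into the mix_ratio equation gives mix_ratio = -4*gain + 21.
Substituting into the actuator equation gives actuator = 16*gain - 82.
Substituting into the flow equation gives flow = -64*gain + 326.
This gives settling = 128*gain - 650.
Solve 128*gain - 650 = -1290: gain = (-1290 + 650) / 128 = -5.

gain = -5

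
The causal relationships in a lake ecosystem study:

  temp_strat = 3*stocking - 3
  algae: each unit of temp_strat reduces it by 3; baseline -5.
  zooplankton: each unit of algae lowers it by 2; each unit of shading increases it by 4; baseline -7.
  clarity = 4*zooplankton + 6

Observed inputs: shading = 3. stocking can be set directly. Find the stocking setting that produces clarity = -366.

Substituting into the algae equation gives algae = -9*stocking + 4.
This gives zooplankton = 18*stocking - 3.
This gives clarity = 72*stocking - 6.
Solve 72*stocking - 6 = -366: stocking = (-366 + 6) / 72 = -5.

stocking = -5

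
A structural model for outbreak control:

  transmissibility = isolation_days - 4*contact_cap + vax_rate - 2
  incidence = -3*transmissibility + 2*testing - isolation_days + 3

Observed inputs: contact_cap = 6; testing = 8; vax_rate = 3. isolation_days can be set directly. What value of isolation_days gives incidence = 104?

Substituting into the transmissibility equation gives transmissibility = isolation_days - 23.
So incidence = -4*isolation_days + 88.
Solve -4*isolation_days + 88 = 104: isolation_days = (104 - 88) / -4 = -4.

isolation_days = -4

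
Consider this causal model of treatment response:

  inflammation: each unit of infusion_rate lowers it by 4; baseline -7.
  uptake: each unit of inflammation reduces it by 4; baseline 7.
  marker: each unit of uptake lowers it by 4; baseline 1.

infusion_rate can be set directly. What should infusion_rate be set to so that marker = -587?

infusion_rate = 7

Substituting into the uptake equation gives uptake = 16*infusion_rate + 35.
So marker = -64*infusion_rate - 139.
Solve -64*infusion_rate - 139 = -587: infusion_rate = (-587 + 139) / -64 = 7.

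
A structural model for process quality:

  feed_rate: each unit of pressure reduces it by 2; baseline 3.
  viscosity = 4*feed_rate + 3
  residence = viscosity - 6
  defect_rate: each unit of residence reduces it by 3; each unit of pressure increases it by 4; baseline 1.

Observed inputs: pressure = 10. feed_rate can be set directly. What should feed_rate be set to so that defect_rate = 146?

feed_rate = -8

Intervening on feed_rate fixes its value directly, overriding its dependence on pressure.
Substituting into the residence equation gives residence = 4*feed_rate - 3.
Substituting into the defect_rate equation gives defect_rate = -12*feed_rate + 50.
Solve -12*feed_rate + 50 = 146: feed_rate = (146 - 50) / -12 = -8.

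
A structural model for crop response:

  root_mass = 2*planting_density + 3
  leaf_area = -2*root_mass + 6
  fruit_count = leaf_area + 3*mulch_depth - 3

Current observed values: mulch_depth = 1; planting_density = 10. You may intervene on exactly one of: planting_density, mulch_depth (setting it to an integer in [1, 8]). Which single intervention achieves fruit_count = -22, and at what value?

Intervening on planting_density: fruit_count = -4*planting_density. Reaching -22 requires planting_density = 11/2, not an integer.
Intervening on mulch_depth: with other inputs at their observed values, fruit_count = 3*mulch_depth - 43. Solving for -22 gives mulch_depth = 7, within [1, 8].

set mulch_depth = 7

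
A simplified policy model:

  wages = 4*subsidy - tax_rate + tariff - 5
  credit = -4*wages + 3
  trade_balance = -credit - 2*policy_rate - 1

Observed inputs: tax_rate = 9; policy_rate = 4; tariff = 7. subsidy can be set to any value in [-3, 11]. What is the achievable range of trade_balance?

-88 to 136

Substituting into the wages equation gives wages = 4*subsidy - 7.
credit becomes -16*subsidy + 31.
Substituting into the trade_balance equation gives trade_balance = 16*subsidy - 40.
Linear in subsidy, so extremes are at the endpoints: subsidy = -3 gives trade_balance = -88; subsidy = 11 gives trade_balance = 136.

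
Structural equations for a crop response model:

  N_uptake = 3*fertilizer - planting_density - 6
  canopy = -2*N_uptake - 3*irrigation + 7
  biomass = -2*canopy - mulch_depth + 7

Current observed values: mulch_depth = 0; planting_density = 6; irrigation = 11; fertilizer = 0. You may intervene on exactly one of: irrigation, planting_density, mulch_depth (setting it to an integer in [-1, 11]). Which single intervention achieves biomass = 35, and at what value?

set planting_density = 0

Intervening on irrigation: biomass = 6*irrigation - 55. Reaching 35 requires irrigation = 15, outside [-1, 11].
Intervening on planting_density: with other inputs at their observed values, biomass = -4*planting_density + 35. Solving for 35 gives planting_density = 0, within [-1, 11].
Intervening on mulch_depth: biomass = -mulch_depth + 11. Reaching 35 requires mulch_depth = -24, outside [-1, 11].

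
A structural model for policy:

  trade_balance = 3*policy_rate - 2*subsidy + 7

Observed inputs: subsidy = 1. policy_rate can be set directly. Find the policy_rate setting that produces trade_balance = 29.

policy_rate = 8

Substituting into the trade_balance equation gives trade_balance = 3*policy_rate + 5.
Solve 3*policy_rate + 5 = 29: policy_rate = (29 - 5) / 3 = 8.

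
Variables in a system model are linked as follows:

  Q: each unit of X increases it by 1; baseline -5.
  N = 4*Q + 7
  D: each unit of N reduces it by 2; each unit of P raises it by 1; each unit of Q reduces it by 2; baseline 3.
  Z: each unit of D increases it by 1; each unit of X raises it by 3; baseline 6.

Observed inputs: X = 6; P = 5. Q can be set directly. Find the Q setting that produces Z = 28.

Intervening on Q fixes its value directly, overriding its dependence on X.
Substituting into the D equation gives D = -10*Q - 6.
This gives Z = -10*Q + 18.
Solve -10*Q + 18 = 28: Q = (28 - 18) / -10 = -1.

Q = -1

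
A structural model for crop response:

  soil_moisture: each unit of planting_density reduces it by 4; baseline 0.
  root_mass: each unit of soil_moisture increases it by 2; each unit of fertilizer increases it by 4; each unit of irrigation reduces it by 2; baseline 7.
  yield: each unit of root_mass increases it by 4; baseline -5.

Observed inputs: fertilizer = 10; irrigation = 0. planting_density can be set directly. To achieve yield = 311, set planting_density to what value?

Substituting into the root_mass equation gives root_mass = -8*planting_density + 47.
yield becomes -32*planting_density + 183.
Solve -32*planting_density + 183 = 311: planting_density = (311 - 183) / -32 = -4.

planting_density = -4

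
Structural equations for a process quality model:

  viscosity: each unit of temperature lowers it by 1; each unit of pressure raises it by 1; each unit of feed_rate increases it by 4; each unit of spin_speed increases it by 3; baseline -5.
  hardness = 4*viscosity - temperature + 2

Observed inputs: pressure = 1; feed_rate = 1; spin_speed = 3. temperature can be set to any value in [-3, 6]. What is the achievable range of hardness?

8 to 53

Substituting into the viscosity equation gives viscosity = -temperature + 9.
hardness becomes -5*temperature + 38.
Linear in temperature, so extremes are at the endpoints: temperature = -3 gives hardness = 53; temperature = 6 gives hardness = 8.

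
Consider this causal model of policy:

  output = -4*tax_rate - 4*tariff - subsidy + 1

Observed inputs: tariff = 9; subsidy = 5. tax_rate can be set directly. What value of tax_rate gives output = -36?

Substituting into the output equation gives output = -4*tax_rate - 40.
Solve -4*tax_rate - 40 = -36: tax_rate = (-36 + 40) / -4 = -1.

tax_rate = -1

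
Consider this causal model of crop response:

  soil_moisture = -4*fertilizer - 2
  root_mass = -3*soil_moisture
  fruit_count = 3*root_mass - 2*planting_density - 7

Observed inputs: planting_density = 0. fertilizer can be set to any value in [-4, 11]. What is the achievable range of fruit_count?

-133 to 407

Substituting into the root_mass equation gives root_mass = 12*fertilizer + 6.
Substituting into the fruit_count equation gives fruit_count = 36*fertilizer + 11.
Linear in fertilizer, so extremes are at the endpoints: fertilizer = -4 gives fruit_count = -133; fertilizer = 11 gives fruit_count = 407.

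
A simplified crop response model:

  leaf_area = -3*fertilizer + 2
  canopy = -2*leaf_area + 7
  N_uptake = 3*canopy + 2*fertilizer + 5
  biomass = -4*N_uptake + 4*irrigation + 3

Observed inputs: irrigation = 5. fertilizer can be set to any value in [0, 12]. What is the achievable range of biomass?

-993 to -33

Substituting into the canopy equation gives canopy = 6*fertilizer + 3.
Substituting into the N_uptake equation gives N_uptake = 20*fertilizer + 14.
biomass becomes -80*fertilizer - 33.
Linear in fertilizer, so extremes are at the endpoints: fertilizer = 0 gives biomass = -33; fertilizer = 12 gives biomass = -993.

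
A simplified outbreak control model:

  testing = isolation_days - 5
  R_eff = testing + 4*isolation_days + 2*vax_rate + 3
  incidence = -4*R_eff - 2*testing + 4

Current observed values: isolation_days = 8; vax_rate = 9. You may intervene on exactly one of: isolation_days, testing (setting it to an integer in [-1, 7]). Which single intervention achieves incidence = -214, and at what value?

set testing = 1

Intervening on isolation_days: incidence = -22*isolation_days - 50. Reaching -214 requires isolation_days = 82/11, not an integer.
Intervening on testing: with other inputs at their observed values, incidence = -6*testing - 208. Solving for -214 gives testing = 1, within [-1, 7].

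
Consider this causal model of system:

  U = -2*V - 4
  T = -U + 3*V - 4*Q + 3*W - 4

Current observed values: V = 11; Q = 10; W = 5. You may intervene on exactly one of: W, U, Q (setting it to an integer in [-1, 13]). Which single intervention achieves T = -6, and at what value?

set U = 10

Intervening on W: T = 3*W + 15. Reaching -6 requires W = -7, outside [-1, 13].
Intervening on U: with other inputs at their observed values, T = -U + 4. Solving for -6 gives U = 10, within [-1, 13].
Intervening on Q: T = -4*Q + 70. Reaching -6 requires Q = 19, outside [-1, 13].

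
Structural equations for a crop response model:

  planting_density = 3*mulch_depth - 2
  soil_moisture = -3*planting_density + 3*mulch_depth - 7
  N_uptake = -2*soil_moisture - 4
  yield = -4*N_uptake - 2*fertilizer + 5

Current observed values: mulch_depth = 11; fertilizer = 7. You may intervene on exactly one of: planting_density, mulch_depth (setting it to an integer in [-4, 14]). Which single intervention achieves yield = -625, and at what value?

set mulch_depth = 13

Intervening on planting_density: yield = -24*planting_density + 215. Reaching -625 requires planting_density = 35, outside [-4, 14].
Intervening on mulch_depth: with other inputs at their observed values, yield = -48*mulch_depth - 1. Solving for -625 gives mulch_depth = 13, within [-4, 14].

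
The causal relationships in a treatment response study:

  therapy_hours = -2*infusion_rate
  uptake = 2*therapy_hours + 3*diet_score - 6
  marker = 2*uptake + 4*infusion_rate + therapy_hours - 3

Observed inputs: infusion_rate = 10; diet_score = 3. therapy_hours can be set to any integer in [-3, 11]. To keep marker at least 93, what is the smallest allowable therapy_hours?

Intervening on therapy_hours fixes its value directly, overriding its dependence on infusion_rate.
Substituting into the uptake equation gives uptake = 2*therapy_hours + 3.
So marker = 5*therapy_hours + 43.
Require 5*therapy_hours + 43 ≥ 93, so therapy_hours ≥ 10.
The smallest integer in [-3, 11] satisfying this is 10.

therapy_hours = 10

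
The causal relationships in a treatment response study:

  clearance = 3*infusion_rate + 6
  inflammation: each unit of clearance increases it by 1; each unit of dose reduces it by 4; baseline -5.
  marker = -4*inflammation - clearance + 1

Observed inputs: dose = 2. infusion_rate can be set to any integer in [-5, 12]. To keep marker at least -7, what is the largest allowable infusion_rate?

infusion_rate = 2

Substituting into the inflammation equation gives inflammation = 3*infusion_rate - 7.
Substituting into the marker equation gives marker = -15*infusion_rate + 23.
Require -15*infusion_rate + 23 ≥ -7, so infusion_rate ≤ 2.
The largest integer in [-5, 12] satisfying this is 2.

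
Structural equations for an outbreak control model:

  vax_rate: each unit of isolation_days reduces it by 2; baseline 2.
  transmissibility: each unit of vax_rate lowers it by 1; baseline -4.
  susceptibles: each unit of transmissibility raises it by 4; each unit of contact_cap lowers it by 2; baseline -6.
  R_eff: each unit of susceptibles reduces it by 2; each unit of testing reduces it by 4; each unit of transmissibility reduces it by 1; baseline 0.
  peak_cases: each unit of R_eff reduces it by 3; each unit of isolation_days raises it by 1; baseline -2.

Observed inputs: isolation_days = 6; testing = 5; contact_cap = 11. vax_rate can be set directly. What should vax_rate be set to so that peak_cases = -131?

Intervening on vax_rate fixes its value directly, overriding its dependence on isolation_days.
Substituting into the susceptibles equation gives susceptibles = -4*vax_rate - 44.
R_eff becomes 9*vax_rate + 72.
Substituting into the peak_cases equation gives peak_cases = -27*vax_rate - 212.
Solve -27*vax_rate - 212 = -131: vax_rate = (-131 + 212) / -27 = -3.

vax_rate = -3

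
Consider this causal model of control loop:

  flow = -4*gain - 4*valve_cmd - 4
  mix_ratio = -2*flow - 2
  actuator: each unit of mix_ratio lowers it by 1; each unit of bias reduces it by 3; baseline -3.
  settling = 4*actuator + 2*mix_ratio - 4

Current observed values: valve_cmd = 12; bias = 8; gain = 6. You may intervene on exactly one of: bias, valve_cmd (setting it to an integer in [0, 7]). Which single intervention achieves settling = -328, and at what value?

Intervening on bias: with other inputs at their observed values, settling = -12*bias - 316. Solving for -328 gives bias = 1, within [0, 7].
Intervening on valve_cmd: settling = -16*valve_cmd - 220. Reaching -328 requires valve_cmd = 27/4, not an integer.

set bias = 1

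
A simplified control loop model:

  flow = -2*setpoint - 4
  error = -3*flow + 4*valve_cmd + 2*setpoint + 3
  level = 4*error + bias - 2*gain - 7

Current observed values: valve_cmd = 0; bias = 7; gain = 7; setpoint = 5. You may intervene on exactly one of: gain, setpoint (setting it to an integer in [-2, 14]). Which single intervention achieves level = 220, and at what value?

set gain = 0

Intervening on gain: with other inputs at their observed values, level = -2*gain + 220. Solving for 220 gives gain = 0, within [-2, 14].
Intervening on setpoint: level = 32*setpoint + 46. Reaching 220 requires setpoint = 87/16, not an integer.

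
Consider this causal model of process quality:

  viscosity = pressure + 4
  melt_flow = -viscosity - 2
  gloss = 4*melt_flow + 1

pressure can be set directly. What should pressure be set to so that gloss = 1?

pressure = -6

Substituting into the melt_flow equation gives melt_flow = -pressure - 6.
This gives gloss = -4*pressure - 23.
Solve -4*pressure - 23 = 1: pressure = (1 + 23) / -4 = -6.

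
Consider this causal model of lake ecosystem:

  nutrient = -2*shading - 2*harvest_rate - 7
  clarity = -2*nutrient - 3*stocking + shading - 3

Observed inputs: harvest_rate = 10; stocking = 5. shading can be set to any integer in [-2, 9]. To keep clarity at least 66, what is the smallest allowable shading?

Substituting into the nutrient equation gives nutrient = -2*shading - 27.
Substituting into the clarity equation gives clarity = 5*shading + 36.
Require 5*shading + 36 ≥ 66, so shading ≥ 6.
The smallest integer in [-2, 9] satisfying this is 6.

shading = 6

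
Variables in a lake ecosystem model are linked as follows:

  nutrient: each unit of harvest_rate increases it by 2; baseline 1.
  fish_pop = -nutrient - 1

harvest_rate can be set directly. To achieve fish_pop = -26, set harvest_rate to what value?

Substituting into the fish_pop equation gives fish_pop = -2*harvest_rate - 2.
Solve -2*harvest_rate - 2 = -26: harvest_rate = (-26 + 2) / -2 = 12.

harvest_rate = 12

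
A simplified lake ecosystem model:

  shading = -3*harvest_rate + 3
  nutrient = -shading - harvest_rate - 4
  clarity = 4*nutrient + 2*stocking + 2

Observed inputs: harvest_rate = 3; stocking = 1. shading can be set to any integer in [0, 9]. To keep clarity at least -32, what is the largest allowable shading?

Intervening on shading fixes its value directly, overriding its dependence on harvest_rate.
Substituting into the nutrient equation gives nutrient = -shading - 7.
This gives clarity = -4*shading - 24.
Require -4*shading - 24 ≥ -32, so shading ≤ 2.
The largest integer in [0, 9] satisfying this is 2.

shading = 2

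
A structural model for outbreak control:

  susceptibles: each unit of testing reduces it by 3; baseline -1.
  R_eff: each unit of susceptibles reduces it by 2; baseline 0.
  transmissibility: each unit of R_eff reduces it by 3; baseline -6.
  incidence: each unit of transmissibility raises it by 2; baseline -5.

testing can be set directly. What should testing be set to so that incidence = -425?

testing = 11

Substituting into the R_eff equation gives R_eff = 6*testing + 2.
transmissibility becomes -18*testing - 12.
So incidence = -36*testing - 29.
Solve -36*testing - 29 = -425: testing = (-425 + 29) / -36 = 11.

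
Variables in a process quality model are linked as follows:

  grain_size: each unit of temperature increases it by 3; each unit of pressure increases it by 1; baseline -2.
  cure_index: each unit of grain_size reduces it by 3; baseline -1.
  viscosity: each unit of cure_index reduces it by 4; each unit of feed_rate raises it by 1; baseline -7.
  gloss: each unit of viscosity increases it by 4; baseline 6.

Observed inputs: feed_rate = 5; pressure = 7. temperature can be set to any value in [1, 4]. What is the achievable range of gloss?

Substituting into the grain_size equation gives grain_size = 3*temperature + 5.
Substituting into the cure_index equation gives cure_index = -9*temperature - 16.
viscosity becomes 36*temperature + 62.
So gloss = 144*temperature + 254.
Linear in temperature, so extremes are at the endpoints: temperature = 1 gives gloss = 398; temperature = 4 gives gloss = 830.

398 to 830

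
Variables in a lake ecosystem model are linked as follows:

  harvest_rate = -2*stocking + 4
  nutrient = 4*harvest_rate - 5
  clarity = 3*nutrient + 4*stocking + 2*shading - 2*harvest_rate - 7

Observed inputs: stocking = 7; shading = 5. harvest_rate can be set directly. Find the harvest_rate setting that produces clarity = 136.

harvest_rate = 12

Intervening on harvest_rate fixes its value directly, overriding its dependence on stocking.
Substituting into the clarity equation gives clarity = 10*harvest_rate + 16.
Solve 10*harvest_rate + 16 = 136: harvest_rate = (136 - 16) / 10 = 12.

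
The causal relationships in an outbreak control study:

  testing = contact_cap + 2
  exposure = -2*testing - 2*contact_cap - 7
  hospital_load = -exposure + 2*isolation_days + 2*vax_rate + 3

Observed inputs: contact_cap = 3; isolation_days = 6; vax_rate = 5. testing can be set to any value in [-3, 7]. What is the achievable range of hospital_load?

Intervening on testing fixes its value directly, overriding its dependence on contact_cap.
Substituting into the exposure equation gives exposure = -2*testing - 13.
hospital_load becomes 2*testing + 38.
Linear in testing, so extremes are at the endpoints: testing = -3 gives hospital_load = 32; testing = 7 gives hospital_load = 52.

32 to 52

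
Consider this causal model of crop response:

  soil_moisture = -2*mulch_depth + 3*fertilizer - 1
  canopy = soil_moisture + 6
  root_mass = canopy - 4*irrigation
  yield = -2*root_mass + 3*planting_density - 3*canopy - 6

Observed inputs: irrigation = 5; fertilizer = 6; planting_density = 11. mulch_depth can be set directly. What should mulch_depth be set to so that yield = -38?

Substituting into the soil_moisture equation gives soil_moisture = -2*mulch_depth + 17.
So canopy = -2*mulch_depth + 23.
Substituting into the root_mass equation gives root_mass = -2*mulch_depth + 3.
Substituting into the yield equation gives yield = 10*mulch_depth - 48.
Solve 10*mulch_depth - 48 = -38: mulch_depth = (-38 + 48) / 10 = 1.

mulch_depth = 1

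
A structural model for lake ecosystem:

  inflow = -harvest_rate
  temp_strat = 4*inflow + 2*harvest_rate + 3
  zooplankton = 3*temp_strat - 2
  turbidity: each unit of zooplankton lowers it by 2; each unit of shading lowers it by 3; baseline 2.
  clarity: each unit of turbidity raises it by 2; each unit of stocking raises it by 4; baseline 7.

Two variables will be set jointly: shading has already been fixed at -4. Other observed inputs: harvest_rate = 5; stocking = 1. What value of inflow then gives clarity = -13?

With shading held at -4:
Intervening on inflow fixes its value directly, overriding its dependence on harvest_rate.
Substituting into the temp_strat equation gives temp_strat = 4*inflow + 13.
So zooplankton = 12*inflow + 37.
This gives turbidity = -24*inflow - 60.
Substituting into the clarity equation gives clarity = -48*inflow - 109.
Solve -48*inflow - 109 = -13: inflow = (-13 + 109) / -48 = -2.

inflow = -2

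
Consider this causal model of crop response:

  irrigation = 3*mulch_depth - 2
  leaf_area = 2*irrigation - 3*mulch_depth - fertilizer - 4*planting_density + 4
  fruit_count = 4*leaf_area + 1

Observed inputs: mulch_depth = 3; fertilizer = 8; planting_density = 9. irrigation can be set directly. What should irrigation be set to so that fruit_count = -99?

irrigation = 12

Intervening on irrigation fixes its value directly, overriding its dependence on mulch_depth.
Substituting into the leaf_area equation gives leaf_area = 2*irrigation - 49.
Substituting into the fruit_count equation gives fruit_count = 8*irrigation - 195.
Solve 8*irrigation - 195 = -99: irrigation = (-99 + 195) / 8 = 12.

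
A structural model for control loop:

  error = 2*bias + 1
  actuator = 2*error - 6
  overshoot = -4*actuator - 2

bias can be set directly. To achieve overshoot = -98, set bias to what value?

bias = 7

Substituting into the actuator equation gives actuator = 4*bias - 4.
Substituting into the overshoot equation gives overshoot = -16*bias + 14.
Solve -16*bias + 14 = -98: bias = (-98 - 14) / -16 = 7.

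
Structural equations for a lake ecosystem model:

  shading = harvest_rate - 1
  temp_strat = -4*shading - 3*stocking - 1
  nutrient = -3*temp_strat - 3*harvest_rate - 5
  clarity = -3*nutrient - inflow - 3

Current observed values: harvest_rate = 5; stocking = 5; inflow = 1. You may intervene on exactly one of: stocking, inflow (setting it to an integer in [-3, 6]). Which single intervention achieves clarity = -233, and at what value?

Intervening on stocking: clarity = -27*stocking - 97. Reaching -233 requires stocking = 136/27, not an integer.
Intervening on inflow: with other inputs at their observed values, clarity = -inflow - 231. Solving for -233 gives inflow = 2, within [-3, 6].

set inflow = 2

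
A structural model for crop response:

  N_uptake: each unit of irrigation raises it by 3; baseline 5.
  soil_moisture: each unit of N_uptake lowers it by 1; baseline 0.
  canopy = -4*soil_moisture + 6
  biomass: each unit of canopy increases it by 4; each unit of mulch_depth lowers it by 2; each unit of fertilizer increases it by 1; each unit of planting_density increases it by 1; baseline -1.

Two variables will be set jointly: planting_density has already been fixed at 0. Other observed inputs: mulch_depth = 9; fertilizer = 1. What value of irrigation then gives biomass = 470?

irrigation = 8

With planting_density held at 0:
Substituting into the soil_moisture equation gives soil_moisture = -3*irrigation - 5.
Substituting into the canopy equation gives canopy = 12*irrigation + 26.
So biomass = 48*irrigation + 86.
Solve 48*irrigation + 86 = 470: irrigation = (470 - 86) / 48 = 8.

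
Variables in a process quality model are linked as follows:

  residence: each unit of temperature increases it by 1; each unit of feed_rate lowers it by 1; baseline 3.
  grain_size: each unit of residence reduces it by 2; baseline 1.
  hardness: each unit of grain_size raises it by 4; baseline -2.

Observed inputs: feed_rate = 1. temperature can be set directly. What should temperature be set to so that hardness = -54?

temperature = 5

Substituting into the residence equation gives residence = temperature + 2.
This gives grain_size = -2*temperature - 3.
Substituting into the hardness equation gives hardness = -8*temperature - 14.
Solve -8*temperature - 14 = -54: temperature = (-54 + 14) / -8 = 5.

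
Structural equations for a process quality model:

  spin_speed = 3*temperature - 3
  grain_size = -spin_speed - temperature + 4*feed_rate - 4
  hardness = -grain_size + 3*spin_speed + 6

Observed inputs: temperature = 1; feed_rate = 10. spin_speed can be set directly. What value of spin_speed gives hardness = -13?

Intervening on spin_speed fixes its value directly, overriding its dependence on temperature.
Substituting into the grain_size equation gives grain_size = -spin_speed + 35.
Substituting into the hardness equation gives hardness = 4*spin_speed - 29.
Solve 4*spin_speed - 29 = -13: spin_speed = (-13 + 29) / 4 = 4.

spin_speed = 4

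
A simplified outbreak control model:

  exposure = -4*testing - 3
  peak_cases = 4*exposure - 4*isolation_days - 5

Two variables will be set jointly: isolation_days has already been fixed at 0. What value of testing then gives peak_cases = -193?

With isolation_days held at 0:
Substituting into the peak_cases equation gives peak_cases = -16*testing - 17.
Solve -16*testing - 17 = -193: testing = (-193 + 17) / -16 = 11.

testing = 11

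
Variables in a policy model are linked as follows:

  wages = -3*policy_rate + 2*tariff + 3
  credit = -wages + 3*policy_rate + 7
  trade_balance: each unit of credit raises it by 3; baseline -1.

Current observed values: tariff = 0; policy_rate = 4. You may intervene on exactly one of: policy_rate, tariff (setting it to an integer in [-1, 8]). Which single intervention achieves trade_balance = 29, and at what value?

Intervening on policy_rate: with other inputs at their observed values, trade_balance = 18*policy_rate + 11. Solving for 29 gives policy_rate = 1, within [-1, 8].
Intervening on tariff: trade_balance = -6*tariff + 83. Reaching 29 requires tariff = 9, outside [-1, 8].

set policy_rate = 1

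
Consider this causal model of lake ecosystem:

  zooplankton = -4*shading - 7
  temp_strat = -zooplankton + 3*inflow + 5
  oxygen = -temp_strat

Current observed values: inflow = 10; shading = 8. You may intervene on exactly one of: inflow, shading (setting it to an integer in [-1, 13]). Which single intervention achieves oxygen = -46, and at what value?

Intervening on inflow: oxygen = -3*inflow - 44. Reaching -46 requires inflow = 2/3, not an integer.
Intervening on shading: with other inputs at their observed values, oxygen = -4*shading - 42. Solving for -46 gives shading = 1, within [-1, 13].

set shading = 1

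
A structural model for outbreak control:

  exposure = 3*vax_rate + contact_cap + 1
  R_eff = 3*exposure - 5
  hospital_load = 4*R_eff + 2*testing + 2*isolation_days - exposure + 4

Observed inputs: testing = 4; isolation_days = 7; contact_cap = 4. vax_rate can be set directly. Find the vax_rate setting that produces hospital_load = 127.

vax_rate = 2

Substituting into the exposure equation gives exposure = 3*vax_rate + 5.
So R_eff = 9*vax_rate + 10.
hospital_load becomes 33*vax_rate + 61.
Solve 33*vax_rate + 61 = 127: vax_rate = (127 - 61) / 33 = 2.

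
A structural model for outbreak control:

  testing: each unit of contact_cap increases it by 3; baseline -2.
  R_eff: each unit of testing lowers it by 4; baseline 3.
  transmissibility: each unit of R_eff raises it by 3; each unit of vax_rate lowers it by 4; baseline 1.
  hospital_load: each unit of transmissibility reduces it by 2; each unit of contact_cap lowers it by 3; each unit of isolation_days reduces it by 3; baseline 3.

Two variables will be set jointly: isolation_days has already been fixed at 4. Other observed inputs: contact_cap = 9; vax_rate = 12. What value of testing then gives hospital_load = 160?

testing = 5

With isolation_days held at 4:
Intervening on testing fixes its value directly, overriding its dependence on contact_cap.
Substituting into the transmissibility equation gives transmissibility = -12*testing - 38.
This gives hospital_load = 24*testing + 40.
Solve 24*testing + 40 = 160: testing = (160 - 40) / 24 = 5.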